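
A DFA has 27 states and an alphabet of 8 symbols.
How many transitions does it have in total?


Each state has exactly one transition per symbol.
27 * 8 = 216

216


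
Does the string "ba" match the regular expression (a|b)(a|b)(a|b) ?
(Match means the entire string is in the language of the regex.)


|string| = 2; first = 'b'; last = 'a'

No, "ba" does not match (a|b)(a|b)(a|b)


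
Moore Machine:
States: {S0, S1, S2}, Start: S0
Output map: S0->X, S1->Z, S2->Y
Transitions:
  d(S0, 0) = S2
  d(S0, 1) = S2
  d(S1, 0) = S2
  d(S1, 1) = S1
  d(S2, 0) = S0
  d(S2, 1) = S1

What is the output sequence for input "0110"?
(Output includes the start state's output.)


Start: S0 (output X)
  --0--> S2 (output Y)
  --1--> S1 (output Z)
  --1--> S1 (output Z)
  --0--> S2 (output Y)

"XYZZY"


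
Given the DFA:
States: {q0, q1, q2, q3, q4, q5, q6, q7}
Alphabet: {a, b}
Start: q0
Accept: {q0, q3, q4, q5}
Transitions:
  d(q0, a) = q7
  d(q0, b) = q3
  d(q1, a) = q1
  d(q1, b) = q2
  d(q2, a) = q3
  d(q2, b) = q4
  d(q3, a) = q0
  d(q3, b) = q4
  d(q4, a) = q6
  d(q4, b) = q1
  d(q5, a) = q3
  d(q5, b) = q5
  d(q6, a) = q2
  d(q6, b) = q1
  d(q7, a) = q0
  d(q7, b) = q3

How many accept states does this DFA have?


Accept states listed: {q0, q3, q4, q5}
Counting: q0(1) q3(2) q4(3) q5(4)

4


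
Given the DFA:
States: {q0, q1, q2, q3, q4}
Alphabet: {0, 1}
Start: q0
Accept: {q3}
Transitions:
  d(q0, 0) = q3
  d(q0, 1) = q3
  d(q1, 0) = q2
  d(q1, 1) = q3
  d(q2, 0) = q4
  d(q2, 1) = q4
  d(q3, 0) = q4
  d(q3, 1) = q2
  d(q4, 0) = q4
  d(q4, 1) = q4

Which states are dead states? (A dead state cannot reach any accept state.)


Forward reachability from each state:
  q0 -> reaches accept state q3 (live)
  q1 -> reaches accept state q3 (live)
  q2 -> reaches {q2, q4}, no accept state (dead)
  q3 -> reaches accept state q3 (live)
  q4 -> reaches {q4}, no accept state (dead)

{q2, q4}


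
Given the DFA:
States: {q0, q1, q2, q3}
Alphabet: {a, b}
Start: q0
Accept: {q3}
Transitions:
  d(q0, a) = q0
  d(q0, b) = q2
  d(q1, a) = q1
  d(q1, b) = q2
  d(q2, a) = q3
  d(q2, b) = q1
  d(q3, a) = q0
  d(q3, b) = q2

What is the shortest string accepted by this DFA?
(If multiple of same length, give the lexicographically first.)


BFS by string length (lex-first path to each state shown):
  len 0: q0<-""
  len 1: q0<-"a", q2<-"b"
  len 2: q0<-"aa", q1<-"bb", q2<-"ab", q3<-"ba"
Found accept state at length 2.

"ba"


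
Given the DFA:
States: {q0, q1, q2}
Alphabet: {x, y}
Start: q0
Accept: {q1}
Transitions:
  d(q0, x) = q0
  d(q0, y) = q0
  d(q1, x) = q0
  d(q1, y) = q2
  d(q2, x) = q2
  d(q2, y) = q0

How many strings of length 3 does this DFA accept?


Enumerating all length-3 strings:
  "xxx" -> q0 [reject]
  "xxy" -> q0 [reject]
  "xyx" -> q0 [reject]
  "xyy" -> q0 [reject]
  "yxx" -> q0 [reject]
  "yxy" -> q0 [reject]
  "yyx" -> q0 [reject]
  "yyy" -> q0 [reject]

0 out of 8


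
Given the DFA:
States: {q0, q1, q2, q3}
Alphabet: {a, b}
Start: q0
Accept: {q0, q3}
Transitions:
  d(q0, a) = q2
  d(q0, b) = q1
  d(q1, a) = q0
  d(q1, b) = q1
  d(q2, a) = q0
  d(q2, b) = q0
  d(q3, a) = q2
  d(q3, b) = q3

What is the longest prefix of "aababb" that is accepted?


Run the DFA, marking each prefix where the state is accepting:
  "" -> q0 [accept]
  "a" -> q2 [reject]
  "aa" -> q0 [accept]
  "aab" -> q1 [reject]
  "aaba" -> q0 [accept]
  "aabab" -> q1 [reject]
  "aababb" -> q1 [reject]

"aaba"


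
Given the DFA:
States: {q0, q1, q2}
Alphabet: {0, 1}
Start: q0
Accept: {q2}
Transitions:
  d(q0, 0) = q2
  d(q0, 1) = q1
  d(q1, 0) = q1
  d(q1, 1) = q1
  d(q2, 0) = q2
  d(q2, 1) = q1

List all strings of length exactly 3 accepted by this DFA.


All strings of length 3: 8 total
Accepted: 1

"000"


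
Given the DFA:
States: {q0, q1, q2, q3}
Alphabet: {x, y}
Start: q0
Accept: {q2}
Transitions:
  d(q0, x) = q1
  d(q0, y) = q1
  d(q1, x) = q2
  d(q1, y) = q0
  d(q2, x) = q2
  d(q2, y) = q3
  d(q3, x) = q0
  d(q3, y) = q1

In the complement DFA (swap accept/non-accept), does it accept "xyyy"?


Trace: q0 -> q1 -> q0 -> q1 -> q0
Final: q0
Original accept: {q2}
Complement: q0 is not in original accept

Yes, complement accepts (original rejects)


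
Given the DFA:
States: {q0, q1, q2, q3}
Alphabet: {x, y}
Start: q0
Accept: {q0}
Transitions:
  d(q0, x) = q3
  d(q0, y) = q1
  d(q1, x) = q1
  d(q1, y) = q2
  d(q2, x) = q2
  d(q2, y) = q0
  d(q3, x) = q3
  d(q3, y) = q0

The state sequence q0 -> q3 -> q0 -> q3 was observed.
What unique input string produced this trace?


Trace back each transition to find the symbol:
  q0 --[x]--> q3
  q3 --[y]--> q0
  q0 --[x]--> q3

"xyx"


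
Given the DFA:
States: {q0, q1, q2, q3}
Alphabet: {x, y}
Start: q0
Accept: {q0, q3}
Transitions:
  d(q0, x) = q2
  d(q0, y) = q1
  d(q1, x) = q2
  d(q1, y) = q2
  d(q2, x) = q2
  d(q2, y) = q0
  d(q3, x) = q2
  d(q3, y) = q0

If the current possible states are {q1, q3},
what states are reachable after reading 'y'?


Apply transition on 'y' from each current state:
  d(q1, y) = q2
  d(q3, y) = q0

{q0, q2}


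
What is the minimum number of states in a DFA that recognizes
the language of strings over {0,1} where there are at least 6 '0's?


States: count = 0, 1, ..., 5, and a final '>= 6' state.
Total: 6 + 1 = 7. Accept = '>= 6' state.

7


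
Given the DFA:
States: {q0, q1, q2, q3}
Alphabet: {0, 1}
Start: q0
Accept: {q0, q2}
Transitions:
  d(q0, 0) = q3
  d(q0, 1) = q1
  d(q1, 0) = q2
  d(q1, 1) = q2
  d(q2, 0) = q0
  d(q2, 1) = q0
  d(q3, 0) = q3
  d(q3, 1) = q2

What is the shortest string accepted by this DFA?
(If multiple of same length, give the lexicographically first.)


BFS by string length (lex-first path to each state shown):
  len 0: q0<-""
Found accept state at length 0.

"" (empty string)


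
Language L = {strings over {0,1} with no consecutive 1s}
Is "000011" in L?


'11' occurs at index 4

No, "000011" is not in L


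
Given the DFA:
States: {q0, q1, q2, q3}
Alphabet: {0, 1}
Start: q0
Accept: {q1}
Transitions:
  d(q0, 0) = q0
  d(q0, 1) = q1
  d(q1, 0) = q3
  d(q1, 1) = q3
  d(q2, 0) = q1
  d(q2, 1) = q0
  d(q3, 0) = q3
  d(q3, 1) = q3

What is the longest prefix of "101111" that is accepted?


Run the DFA, marking each prefix where the state is accepting:
  "" -> q0 [reject]
  "1" -> q1 [accept]
  "10" -> q3 [reject]
  "101" -> q3 [reject]
  "1011" -> q3 [reject]
  "10111" -> q3 [reject]
  "101111" -> q3 [reject]

"1"


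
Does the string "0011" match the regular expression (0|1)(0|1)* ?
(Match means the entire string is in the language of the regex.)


|string| = 4; first = '0'; last = '1'

Yes, "0011" matches (0|1)(0|1)*


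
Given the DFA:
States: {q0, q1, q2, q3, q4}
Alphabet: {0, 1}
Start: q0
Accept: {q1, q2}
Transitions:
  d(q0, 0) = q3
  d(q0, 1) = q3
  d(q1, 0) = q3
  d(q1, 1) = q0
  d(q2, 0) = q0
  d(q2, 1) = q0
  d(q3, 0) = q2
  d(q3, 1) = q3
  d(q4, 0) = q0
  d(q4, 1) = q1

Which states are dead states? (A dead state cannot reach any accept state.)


Forward reachability from each state:
  q0 -> reaches accept state q2 (live)
  q1 -> reaches accept state q1 (live)
  q2 -> reaches accept state q2 (live)
  q3 -> reaches accept state q2 (live)
  q4 -> reaches accept state q1 (live)

None (all states can reach an accept state)


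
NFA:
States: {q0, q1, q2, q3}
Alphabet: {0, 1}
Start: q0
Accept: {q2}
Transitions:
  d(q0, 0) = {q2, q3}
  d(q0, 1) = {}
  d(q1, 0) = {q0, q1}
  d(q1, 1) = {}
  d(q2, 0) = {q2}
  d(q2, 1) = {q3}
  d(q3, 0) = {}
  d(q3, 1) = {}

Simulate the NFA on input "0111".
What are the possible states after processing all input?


Start: {q0}
  --0--> {q2, q3}
  --1--> {q3}
  --1--> {}
  --1--> {}

{} (empty set, no valid transitions)


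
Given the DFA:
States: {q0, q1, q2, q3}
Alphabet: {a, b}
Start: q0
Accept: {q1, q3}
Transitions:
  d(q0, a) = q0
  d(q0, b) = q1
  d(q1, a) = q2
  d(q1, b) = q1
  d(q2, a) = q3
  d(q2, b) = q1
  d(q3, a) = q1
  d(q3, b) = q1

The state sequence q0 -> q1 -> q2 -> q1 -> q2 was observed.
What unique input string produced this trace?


Trace back each transition to find the symbol:
  q0 --[b]--> q1
  q1 --[a]--> q2
  q2 --[b]--> q1
  q1 --[a]--> q2

"baba"


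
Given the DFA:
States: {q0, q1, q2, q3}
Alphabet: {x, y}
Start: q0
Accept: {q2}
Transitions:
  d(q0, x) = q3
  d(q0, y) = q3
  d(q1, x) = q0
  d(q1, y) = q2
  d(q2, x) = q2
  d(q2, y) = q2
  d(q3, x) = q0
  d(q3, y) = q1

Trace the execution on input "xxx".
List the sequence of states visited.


Input: xxx
d(q0, x) = q3
d(q3, x) = q0
d(q0, x) = q3


q0 -> q3 -> q0 -> q3


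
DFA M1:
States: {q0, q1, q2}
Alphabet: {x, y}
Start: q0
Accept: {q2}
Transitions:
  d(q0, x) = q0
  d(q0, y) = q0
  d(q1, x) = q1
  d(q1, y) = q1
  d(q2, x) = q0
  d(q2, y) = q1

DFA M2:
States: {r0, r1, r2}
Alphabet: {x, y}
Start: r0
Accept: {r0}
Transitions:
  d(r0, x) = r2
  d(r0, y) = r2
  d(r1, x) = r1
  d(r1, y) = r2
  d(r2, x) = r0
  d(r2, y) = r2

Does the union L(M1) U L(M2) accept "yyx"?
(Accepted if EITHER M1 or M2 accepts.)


M1: final=q0 accepted=False
M2: final=r0 accepted=True

Yes, union accepts


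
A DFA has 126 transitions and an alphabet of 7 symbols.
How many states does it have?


Each state has exactly one transition per symbol.
states = transitions / |alphabet| = 126 / 7 = 18

18


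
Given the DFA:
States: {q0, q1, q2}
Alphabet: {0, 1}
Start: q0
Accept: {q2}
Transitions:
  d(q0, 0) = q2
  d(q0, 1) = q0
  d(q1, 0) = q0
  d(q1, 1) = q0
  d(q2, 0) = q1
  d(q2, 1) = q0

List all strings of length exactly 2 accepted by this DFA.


All strings of length 2: 4 total
Accepted: 1

"10"


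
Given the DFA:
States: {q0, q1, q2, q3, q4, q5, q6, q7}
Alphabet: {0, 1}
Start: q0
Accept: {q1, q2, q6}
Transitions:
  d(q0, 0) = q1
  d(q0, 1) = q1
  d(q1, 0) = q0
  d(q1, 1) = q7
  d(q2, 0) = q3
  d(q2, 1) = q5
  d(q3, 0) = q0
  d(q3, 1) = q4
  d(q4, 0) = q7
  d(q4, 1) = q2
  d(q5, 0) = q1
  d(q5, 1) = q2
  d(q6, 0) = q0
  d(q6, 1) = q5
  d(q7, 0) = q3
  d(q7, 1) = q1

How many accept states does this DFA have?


Accept states listed: {q1, q2, q6}
Counting: q1(1) q2(2) q6(3)

3


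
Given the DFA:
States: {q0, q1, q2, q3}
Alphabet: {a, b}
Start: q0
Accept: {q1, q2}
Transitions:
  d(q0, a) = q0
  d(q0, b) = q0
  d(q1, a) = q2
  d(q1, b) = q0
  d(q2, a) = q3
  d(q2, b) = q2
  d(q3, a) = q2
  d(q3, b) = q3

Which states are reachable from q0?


BFS from q0:
  layer 0: {q0}

{q0}


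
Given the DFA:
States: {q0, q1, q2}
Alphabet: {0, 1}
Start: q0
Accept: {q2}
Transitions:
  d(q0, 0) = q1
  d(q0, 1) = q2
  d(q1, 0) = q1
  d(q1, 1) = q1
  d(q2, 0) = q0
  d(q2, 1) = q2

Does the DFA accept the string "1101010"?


Trace: q0 -> q2 -> q2 -> q0 -> q2 -> q0 -> q2 -> q0
Final state: q0
Accept states: {q2}

No, rejected (final state q0 is not an accept state)


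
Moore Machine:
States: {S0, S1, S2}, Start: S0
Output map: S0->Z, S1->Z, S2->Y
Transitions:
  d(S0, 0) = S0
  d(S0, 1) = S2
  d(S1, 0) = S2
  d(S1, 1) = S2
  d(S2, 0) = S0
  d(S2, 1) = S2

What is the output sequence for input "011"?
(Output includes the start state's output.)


Start: S0 (output Z)
  --0--> S0 (output Z)
  --1--> S2 (output Y)
  --1--> S2 (output Y)

"ZZYY"


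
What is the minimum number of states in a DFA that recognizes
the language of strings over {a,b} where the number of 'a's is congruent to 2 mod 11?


States track (count of 'a') mod 11.
Need 11 states: one per remainder 0..10; accept = remainder 2.

11


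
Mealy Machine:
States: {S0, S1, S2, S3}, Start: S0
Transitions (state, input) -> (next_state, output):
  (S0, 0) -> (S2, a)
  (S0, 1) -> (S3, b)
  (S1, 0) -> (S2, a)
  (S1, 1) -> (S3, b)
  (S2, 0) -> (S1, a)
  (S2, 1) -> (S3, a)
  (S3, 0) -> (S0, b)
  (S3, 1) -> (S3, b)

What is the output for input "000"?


Step-by-step:
  (S0, 0) -> (S2, a)
  (S2, 0) -> (S1, a)
  (S1, 0) -> (S2, a)

"aaa"


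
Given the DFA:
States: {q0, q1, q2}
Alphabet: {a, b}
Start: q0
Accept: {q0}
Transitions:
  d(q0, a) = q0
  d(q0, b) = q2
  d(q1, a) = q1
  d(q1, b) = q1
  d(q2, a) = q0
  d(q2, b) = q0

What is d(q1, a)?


Looking up transition d(q1, a)

q1


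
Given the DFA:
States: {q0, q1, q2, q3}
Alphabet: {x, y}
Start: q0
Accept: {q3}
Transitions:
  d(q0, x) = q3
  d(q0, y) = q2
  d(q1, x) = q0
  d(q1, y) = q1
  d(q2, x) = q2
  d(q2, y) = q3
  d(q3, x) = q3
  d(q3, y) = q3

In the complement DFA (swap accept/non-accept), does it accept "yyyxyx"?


Trace: q0 -> q2 -> q3 -> q3 -> q3 -> q3 -> q3
Final: q3
Original accept: {q3}
Complement: q3 is in original accept

No, complement rejects (original accepts)


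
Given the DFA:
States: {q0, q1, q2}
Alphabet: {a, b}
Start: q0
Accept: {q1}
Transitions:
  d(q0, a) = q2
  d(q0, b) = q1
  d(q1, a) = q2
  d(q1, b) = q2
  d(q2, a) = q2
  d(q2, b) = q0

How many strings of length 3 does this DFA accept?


Enumerating all length-3 strings:
  "aaa" -> q2 [reject]
  "aab" -> q0 [reject]
  "aba" -> q2 [reject]
  "abb" -> q1 [accept]
  "baa" -> q2 [reject]
  "bab" -> q0 [reject]
  "bba" -> q2 [reject]
  "bbb" -> q0 [reject]

1 out of 8


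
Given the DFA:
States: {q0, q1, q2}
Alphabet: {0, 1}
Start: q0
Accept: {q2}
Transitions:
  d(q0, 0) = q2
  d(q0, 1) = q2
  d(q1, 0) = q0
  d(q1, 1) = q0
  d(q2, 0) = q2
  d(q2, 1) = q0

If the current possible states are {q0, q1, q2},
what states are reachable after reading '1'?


Apply transition on '1' from each current state:
  d(q0, 1) = q2
  d(q1, 1) = q0
  d(q2, 1) = q0

{q0, q2}


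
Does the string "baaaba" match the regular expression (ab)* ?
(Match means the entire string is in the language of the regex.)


|string| = 6; first = 'b'; last = 'a'

No, "baaaba" does not match (ab)*


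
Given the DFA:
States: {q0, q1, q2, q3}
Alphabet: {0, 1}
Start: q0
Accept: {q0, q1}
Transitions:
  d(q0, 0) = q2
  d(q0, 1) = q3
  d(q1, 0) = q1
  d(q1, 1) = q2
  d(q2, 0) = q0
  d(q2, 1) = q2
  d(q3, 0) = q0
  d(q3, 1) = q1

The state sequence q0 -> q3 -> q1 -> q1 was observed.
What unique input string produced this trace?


Trace back each transition to find the symbol:
  q0 --[1]--> q3
  q3 --[1]--> q1
  q1 --[0]--> q1

"110"


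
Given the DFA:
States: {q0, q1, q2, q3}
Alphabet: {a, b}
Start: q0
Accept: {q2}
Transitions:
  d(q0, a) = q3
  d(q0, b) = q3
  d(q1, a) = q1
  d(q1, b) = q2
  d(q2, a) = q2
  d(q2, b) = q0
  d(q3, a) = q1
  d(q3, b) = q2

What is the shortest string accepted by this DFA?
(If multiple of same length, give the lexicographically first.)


BFS by string length (lex-first path to each state shown):
  len 0: q0<-""
  len 1: q3<-"a"
  len 2: q1<-"aa", q2<-"ab"
Found accept state at length 2.

"ab"


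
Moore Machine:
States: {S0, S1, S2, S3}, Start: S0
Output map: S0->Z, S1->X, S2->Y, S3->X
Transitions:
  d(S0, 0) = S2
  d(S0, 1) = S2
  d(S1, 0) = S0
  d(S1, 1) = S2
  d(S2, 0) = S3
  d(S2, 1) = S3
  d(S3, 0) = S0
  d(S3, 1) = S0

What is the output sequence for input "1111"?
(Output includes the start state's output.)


Start: S0 (output Z)
  --1--> S2 (output Y)
  --1--> S3 (output X)
  --1--> S0 (output Z)
  --1--> S2 (output Y)

"ZYXZY"


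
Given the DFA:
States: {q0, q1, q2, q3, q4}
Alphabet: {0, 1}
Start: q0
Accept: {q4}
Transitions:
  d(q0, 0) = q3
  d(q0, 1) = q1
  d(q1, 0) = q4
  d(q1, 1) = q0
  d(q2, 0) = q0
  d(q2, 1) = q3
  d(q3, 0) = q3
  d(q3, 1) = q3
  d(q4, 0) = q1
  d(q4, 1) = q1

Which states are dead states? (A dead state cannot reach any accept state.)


Forward reachability from each state:
  q0 -> reaches accept state q4 (live)
  q1 -> reaches accept state q4 (live)
  q2 -> reaches accept state q4 (live)
  q3 -> reaches {q3}, no accept state (dead)
  q4 -> reaches accept state q4 (live)

{q3}


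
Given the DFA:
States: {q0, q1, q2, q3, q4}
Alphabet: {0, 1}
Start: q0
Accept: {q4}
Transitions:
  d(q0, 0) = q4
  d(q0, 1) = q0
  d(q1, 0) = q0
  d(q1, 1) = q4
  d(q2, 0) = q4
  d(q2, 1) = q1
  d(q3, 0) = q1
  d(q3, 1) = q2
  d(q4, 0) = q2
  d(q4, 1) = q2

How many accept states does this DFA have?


Accept states listed: {q4}
Counting: q4(1)

1


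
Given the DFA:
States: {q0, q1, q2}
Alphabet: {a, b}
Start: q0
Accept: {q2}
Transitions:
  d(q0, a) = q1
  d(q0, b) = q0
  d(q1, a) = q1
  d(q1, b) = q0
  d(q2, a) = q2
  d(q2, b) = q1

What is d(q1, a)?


Looking up transition d(q1, a)

q1


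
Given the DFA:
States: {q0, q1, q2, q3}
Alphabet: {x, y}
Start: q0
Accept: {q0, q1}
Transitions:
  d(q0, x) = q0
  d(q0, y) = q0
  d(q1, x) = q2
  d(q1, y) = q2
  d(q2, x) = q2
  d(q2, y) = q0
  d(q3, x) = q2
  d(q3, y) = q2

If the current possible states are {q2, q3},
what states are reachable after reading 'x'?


Apply transition on 'x' from each current state:
  d(q2, x) = q2
  d(q3, x) = q2

{q2}


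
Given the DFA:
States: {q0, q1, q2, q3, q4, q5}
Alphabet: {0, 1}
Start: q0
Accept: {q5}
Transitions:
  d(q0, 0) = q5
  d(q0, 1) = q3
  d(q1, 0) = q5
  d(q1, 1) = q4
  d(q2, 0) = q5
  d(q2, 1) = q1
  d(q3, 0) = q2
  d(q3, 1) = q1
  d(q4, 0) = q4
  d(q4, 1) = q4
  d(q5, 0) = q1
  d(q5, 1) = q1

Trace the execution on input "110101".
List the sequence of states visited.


Input: 110101
d(q0, 1) = q3
d(q3, 1) = q1
d(q1, 0) = q5
d(q5, 1) = q1
d(q1, 0) = q5
d(q5, 1) = q1


q0 -> q3 -> q1 -> q5 -> q1 -> q5 -> q1


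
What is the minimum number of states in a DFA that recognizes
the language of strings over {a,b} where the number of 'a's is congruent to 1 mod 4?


States track (count of 'a') mod 4.
Need 4 states: one per remainder 0..3; accept = remainder 1.

4


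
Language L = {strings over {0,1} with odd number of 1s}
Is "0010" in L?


count('1') = 1; 1 mod 2 = 1

Yes, "0010" is in L


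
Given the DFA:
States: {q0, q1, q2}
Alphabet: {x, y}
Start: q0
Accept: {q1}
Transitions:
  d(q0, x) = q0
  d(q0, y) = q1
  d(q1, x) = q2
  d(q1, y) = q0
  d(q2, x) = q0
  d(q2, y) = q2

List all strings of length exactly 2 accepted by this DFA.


All strings of length 2: 4 total
Accepted: 1

"xy"


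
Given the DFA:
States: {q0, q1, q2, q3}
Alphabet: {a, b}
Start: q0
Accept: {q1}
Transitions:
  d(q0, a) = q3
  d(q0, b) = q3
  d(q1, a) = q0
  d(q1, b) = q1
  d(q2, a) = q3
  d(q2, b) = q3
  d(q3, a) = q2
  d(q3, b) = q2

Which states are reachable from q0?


BFS from q0:
  layer 0: {q0}
  layer 1: {q3}
  layer 2: {q2}

{q0, q2, q3}


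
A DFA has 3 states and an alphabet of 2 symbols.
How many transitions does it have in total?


Each state has exactly one transition per symbol.
3 * 2 = 6

6


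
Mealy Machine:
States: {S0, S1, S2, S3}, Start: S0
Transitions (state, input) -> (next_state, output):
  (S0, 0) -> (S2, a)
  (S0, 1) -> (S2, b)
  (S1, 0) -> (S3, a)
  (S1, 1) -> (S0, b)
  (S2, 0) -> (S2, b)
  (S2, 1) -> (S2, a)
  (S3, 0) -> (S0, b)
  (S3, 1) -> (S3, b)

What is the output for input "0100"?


Step-by-step:
  (S0, 0) -> (S2, a)
  (S2, 1) -> (S2, a)
  (S2, 0) -> (S2, b)
  (S2, 0) -> (S2, b)

"aabb"


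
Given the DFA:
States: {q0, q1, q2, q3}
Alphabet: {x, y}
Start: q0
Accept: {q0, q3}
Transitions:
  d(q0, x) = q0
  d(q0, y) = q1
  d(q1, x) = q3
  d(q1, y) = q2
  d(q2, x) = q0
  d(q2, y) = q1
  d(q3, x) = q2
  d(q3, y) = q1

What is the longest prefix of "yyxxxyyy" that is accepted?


Run the DFA, marking each prefix where the state is accepting:
  "" -> q0 [accept]
  "y" -> q1 [reject]
  "yy" -> q2 [reject]
  "yyx" -> q0 [accept]
  "yyxx" -> q0 [accept]
  "yyxxx" -> q0 [accept]
  "yyxxxy" -> q1 [reject]
  "yyxxxyy" -> q2 [reject]
  "yyxxxyyy" -> q1 [reject]

"yyxxx"


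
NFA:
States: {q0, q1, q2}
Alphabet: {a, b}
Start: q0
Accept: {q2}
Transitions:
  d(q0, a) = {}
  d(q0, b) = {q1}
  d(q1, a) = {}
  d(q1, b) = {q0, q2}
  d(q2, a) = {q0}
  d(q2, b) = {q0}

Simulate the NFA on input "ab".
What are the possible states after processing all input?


Start: {q0}
  --a--> {}
  --b--> {}

{} (empty set, no valid transitions)


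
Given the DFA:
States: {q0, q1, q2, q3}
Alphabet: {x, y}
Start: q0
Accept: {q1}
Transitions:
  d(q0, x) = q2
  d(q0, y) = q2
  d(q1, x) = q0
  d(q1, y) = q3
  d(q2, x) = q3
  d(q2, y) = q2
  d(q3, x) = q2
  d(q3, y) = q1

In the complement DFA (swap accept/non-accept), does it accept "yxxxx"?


Trace: q0 -> q2 -> q3 -> q2 -> q3 -> q2
Final: q2
Original accept: {q1}
Complement: q2 is not in original accept

Yes, complement accepts (original rejects)


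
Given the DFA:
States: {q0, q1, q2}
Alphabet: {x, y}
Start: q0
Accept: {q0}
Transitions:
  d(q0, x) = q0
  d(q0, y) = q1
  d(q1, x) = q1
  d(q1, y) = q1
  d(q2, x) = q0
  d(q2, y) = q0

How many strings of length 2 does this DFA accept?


Enumerating all length-2 strings:
  "xx" -> q0 [accept]
  "xy" -> q1 [reject]
  "yx" -> q1 [reject]
  "yy" -> q1 [reject]

1 out of 4


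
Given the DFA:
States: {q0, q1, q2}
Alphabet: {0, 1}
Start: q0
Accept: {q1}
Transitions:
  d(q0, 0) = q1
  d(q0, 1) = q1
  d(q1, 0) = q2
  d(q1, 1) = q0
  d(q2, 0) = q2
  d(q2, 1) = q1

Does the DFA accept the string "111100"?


Trace: q0 -> q1 -> q0 -> q1 -> q0 -> q1 -> q2
Final state: q2
Accept states: {q1}

No, rejected (final state q2 is not an accept state)


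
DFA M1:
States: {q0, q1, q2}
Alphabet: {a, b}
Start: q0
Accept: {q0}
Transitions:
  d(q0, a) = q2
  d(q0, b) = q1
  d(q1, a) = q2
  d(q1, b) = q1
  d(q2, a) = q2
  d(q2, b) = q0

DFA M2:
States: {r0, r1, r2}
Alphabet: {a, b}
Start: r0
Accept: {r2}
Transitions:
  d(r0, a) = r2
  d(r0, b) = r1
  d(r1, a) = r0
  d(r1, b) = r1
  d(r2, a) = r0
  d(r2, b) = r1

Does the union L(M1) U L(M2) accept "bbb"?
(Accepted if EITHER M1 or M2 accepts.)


M1: final=q1 accepted=False
M2: final=r1 accepted=False

No, union rejects (neither accepts)


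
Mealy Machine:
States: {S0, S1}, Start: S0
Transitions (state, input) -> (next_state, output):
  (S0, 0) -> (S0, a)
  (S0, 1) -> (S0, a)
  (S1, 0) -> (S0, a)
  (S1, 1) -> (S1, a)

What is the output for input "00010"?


Step-by-step:
  (S0, 0) -> (S0, a)
  (S0, 0) -> (S0, a)
  (S0, 0) -> (S0, a)
  (S0, 1) -> (S0, a)
  (S0, 0) -> (S0, a)

"aaaaa"


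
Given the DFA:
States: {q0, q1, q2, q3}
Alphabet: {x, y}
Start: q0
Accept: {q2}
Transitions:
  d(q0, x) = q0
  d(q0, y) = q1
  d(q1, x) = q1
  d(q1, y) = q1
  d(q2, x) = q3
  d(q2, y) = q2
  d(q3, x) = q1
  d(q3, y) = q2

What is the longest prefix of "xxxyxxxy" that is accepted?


Run the DFA, marking each prefix where the state is accepting:
  "" -> q0 [reject]
  "x" -> q0 [reject]
  "xx" -> q0 [reject]
  "xxx" -> q0 [reject]
  "xxxy" -> q1 [reject]
  "xxxyx" -> q1 [reject]
  "xxxyxx" -> q1 [reject]
  "xxxyxxx" -> q1 [reject]
  "xxxyxxxy" -> q1 [reject]

No prefix is accepted


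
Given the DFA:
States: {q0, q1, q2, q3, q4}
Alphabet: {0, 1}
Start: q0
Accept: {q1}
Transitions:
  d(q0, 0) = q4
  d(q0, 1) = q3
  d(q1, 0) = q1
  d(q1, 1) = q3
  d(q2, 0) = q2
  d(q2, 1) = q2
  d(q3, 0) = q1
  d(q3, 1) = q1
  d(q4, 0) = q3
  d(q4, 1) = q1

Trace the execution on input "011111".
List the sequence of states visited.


Input: 011111
d(q0, 0) = q4
d(q4, 1) = q1
d(q1, 1) = q3
d(q3, 1) = q1
d(q1, 1) = q3
d(q3, 1) = q1


q0 -> q4 -> q1 -> q3 -> q1 -> q3 -> q1


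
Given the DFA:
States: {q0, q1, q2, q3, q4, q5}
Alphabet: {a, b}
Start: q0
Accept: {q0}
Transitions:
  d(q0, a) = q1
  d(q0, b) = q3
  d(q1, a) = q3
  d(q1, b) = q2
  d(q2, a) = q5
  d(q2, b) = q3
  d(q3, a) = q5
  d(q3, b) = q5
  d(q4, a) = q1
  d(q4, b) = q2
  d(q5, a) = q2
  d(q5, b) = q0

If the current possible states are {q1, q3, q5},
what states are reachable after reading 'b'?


Apply transition on 'b' from each current state:
  d(q1, b) = q2
  d(q3, b) = q5
  d(q5, b) = q0

{q0, q2, q5}


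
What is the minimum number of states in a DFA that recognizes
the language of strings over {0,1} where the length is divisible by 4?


States track (length) mod 4.
Need 4 states: one per remainder 0..3; accept = remainder 0.

4


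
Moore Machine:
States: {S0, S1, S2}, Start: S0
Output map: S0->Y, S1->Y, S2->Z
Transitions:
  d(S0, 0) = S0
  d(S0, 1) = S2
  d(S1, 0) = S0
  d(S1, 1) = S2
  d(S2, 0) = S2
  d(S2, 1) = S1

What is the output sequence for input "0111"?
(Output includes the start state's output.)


Start: S0 (output Y)
  --0--> S0 (output Y)
  --1--> S2 (output Z)
  --1--> S1 (output Y)
  --1--> S2 (output Z)

"YYZYZ"


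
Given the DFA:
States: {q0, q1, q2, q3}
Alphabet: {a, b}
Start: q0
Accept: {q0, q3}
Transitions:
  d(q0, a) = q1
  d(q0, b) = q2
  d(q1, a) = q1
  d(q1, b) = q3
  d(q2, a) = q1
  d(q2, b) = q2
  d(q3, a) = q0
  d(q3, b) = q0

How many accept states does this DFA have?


Accept states listed: {q0, q3}
Counting: q0(1) q3(2)

2


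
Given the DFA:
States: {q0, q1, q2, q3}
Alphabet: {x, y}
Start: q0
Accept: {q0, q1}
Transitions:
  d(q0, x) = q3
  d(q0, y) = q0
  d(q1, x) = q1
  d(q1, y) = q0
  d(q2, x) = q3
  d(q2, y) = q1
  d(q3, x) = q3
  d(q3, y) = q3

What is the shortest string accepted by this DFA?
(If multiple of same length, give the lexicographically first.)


BFS by string length (lex-first path to each state shown):
  len 0: q0<-""
Found accept state at length 0.

"" (empty string)


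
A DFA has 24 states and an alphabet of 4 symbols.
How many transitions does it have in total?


Each state has exactly one transition per symbol.
24 * 4 = 96

96


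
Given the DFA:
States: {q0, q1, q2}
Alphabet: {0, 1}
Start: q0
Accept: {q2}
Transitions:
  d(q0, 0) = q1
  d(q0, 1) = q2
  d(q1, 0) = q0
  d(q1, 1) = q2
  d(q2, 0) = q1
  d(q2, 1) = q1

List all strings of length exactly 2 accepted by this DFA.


All strings of length 2: 4 total
Accepted: 1

"01"


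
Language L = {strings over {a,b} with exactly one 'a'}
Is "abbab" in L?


count('a') = 2

No, "abbab" is not in L


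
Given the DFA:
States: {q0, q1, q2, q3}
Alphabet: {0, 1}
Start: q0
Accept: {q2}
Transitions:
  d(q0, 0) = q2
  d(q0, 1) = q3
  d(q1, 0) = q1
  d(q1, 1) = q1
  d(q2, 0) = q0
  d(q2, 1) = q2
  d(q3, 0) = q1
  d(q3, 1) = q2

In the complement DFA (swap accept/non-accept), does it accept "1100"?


Trace: q0 -> q3 -> q2 -> q0 -> q2
Final: q2
Original accept: {q2}
Complement: q2 is in original accept

No, complement rejects (original accepts)


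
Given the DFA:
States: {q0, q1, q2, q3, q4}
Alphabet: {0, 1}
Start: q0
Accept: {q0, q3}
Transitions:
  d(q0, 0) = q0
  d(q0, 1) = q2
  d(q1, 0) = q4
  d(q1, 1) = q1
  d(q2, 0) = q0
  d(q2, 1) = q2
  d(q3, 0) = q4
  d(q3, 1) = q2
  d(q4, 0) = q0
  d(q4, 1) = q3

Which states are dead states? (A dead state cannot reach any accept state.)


Forward reachability from each state:
  q0 -> reaches accept state q0 (live)
  q1 -> reaches accept state q0 (live)
  q2 -> reaches accept state q0 (live)
  q3 -> reaches accept state q0 (live)
  q4 -> reaches accept state q0 (live)

None (all states can reach an accept state)


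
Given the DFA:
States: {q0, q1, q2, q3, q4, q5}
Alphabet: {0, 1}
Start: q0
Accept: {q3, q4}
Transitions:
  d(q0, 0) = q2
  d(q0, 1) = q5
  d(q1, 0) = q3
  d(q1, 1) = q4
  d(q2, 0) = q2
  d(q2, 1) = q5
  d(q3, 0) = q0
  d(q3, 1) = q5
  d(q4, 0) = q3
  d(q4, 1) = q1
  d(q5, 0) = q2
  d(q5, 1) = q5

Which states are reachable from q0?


BFS from q0:
  layer 0: {q0}
  layer 1: {q2, q5}

{q0, q2, q5}


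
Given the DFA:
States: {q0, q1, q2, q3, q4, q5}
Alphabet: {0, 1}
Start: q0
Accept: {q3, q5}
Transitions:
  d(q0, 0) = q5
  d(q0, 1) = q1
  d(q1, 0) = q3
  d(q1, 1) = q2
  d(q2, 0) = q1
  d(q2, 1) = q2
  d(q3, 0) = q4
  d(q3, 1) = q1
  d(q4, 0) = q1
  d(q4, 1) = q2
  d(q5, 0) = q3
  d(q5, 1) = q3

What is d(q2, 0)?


Looking up transition d(q2, 0)

q1


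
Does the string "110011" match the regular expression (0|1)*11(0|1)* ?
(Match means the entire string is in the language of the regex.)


|string| = 6; first = '1'; last = '1'

Yes, "110011" matches (0|1)*11(0|1)*


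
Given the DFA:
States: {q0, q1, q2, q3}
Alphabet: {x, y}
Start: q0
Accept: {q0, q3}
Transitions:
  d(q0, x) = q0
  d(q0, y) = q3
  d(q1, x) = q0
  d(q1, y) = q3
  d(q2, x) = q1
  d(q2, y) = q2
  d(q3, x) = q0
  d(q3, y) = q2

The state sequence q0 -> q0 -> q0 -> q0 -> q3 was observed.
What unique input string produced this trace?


Trace back each transition to find the symbol:
  q0 --[x]--> q0
  q0 --[x]--> q0
  q0 --[x]--> q0
  q0 --[y]--> q3

"xxxy"


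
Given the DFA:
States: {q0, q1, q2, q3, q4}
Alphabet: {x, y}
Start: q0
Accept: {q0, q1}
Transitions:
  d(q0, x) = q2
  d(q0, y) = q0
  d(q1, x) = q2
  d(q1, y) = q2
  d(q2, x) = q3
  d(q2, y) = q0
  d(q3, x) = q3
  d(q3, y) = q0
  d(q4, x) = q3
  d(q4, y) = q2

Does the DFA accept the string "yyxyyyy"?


Trace: q0 -> q0 -> q0 -> q2 -> q0 -> q0 -> q0 -> q0
Final state: q0
Accept states: {q0, q1}

Yes, accepted (final state q0 is an accept state)


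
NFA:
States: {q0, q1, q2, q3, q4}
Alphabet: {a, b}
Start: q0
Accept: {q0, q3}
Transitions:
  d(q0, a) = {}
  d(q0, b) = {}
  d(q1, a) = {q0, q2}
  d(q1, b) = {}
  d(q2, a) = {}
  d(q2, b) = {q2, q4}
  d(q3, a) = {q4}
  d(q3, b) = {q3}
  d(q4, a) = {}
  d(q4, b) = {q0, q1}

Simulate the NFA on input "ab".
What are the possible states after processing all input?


Start: {q0}
  --a--> {}
  --b--> {}

{} (empty set, no valid transitions)


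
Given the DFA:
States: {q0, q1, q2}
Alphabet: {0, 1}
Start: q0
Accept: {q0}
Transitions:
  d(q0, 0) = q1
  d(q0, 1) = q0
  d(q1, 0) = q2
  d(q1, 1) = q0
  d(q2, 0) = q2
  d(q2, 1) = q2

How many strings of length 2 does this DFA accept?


Enumerating all length-2 strings:
  "00" -> q2 [reject]
  "01" -> q0 [accept]
  "10" -> q1 [reject]
  "11" -> q0 [accept]

2 out of 4


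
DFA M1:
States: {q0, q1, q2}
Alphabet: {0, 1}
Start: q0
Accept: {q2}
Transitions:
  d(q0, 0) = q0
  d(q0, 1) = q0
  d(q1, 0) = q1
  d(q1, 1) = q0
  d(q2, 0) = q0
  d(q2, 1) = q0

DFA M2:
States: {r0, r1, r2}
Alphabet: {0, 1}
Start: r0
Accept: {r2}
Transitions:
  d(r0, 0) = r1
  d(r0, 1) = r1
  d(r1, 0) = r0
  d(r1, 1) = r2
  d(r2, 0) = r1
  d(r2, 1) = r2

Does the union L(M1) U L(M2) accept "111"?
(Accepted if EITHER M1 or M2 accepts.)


M1: final=q0 accepted=False
M2: final=r2 accepted=True

Yes, union accepts


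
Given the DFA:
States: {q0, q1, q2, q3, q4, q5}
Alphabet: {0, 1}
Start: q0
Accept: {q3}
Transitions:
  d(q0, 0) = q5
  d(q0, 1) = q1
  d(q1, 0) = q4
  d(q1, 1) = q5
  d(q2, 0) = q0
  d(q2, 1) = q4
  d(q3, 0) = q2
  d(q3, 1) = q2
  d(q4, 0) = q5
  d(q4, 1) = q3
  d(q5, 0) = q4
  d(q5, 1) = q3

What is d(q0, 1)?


Looking up transition d(q0, 1)

q1


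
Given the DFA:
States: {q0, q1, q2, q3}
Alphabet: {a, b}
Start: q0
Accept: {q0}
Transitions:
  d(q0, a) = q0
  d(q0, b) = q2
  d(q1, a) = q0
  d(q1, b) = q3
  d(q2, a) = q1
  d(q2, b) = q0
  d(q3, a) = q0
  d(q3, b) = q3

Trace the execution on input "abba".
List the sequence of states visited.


Input: abba
d(q0, a) = q0
d(q0, b) = q2
d(q2, b) = q0
d(q0, a) = q0


q0 -> q0 -> q2 -> q0 -> q0


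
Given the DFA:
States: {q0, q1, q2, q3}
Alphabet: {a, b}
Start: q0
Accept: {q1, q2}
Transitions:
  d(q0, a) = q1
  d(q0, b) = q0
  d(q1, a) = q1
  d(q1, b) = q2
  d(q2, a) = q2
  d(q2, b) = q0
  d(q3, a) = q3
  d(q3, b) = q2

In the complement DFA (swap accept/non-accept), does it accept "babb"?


Trace: q0 -> q0 -> q1 -> q2 -> q0
Final: q0
Original accept: {q1, q2}
Complement: q0 is not in original accept

Yes, complement accepts (original rejects)


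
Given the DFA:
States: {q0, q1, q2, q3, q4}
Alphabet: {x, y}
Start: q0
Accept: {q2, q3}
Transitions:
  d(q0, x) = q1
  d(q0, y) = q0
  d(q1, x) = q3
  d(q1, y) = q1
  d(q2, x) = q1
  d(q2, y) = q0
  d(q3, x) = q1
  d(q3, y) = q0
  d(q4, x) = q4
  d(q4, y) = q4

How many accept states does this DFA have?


Accept states listed: {q2, q3}
Counting: q2(1) q3(2)

2


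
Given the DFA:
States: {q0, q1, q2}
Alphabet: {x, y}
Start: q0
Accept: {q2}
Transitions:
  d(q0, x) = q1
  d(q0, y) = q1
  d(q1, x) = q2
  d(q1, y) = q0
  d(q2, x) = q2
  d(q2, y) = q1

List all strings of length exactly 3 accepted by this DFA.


All strings of length 3: 8 total
Accepted: 2

"xxx", "yxx"


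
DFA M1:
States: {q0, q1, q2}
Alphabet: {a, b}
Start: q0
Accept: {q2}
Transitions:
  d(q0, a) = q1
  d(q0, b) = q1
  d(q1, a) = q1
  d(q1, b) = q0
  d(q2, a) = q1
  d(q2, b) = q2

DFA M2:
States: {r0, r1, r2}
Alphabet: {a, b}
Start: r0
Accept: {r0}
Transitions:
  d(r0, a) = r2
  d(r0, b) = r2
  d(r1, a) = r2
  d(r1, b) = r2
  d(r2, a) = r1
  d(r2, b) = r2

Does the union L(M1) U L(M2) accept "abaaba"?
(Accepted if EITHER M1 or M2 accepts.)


M1: final=q1 accepted=False
M2: final=r1 accepted=False

No, union rejects (neither accepts)


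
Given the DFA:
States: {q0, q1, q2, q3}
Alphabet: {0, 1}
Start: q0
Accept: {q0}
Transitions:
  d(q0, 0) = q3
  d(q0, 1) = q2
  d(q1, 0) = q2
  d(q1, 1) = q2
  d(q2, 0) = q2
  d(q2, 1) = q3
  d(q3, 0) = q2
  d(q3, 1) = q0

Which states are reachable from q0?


BFS from q0:
  layer 0: {q0}
  layer 1: {q2, q3}

{q0, q2, q3}


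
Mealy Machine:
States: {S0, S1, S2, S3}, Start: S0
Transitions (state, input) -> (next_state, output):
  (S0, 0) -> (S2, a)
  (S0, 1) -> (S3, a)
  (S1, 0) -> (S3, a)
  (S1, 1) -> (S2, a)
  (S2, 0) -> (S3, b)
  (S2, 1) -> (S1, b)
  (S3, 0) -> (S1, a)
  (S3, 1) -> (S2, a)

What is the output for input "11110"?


Step-by-step:
  (S0, 1) -> (S3, a)
  (S3, 1) -> (S2, a)
  (S2, 1) -> (S1, b)
  (S1, 1) -> (S2, a)
  (S2, 0) -> (S3, b)

"aabab"


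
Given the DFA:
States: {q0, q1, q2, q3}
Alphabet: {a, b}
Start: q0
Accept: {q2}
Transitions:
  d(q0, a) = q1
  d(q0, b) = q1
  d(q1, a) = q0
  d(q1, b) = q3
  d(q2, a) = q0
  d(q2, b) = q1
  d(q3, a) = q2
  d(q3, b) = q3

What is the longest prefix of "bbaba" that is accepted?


Run the DFA, marking each prefix where the state is accepting:
  "" -> q0 [reject]
  "b" -> q1 [reject]
  "bb" -> q3 [reject]
  "bba" -> q2 [accept]
  "bbab" -> q1 [reject]
  "bbaba" -> q0 [reject]

"bba"


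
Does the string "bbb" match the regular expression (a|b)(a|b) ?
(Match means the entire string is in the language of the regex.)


|string| = 3; first = 'b'; last = 'b'

No, "bbb" does not match (a|b)(a|b)


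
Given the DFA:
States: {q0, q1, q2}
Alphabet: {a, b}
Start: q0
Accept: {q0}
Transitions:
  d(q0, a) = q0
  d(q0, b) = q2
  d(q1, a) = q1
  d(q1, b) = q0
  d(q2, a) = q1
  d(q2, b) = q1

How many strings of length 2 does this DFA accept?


Enumerating all length-2 strings:
  "aa" -> q0 [accept]
  "ab" -> q2 [reject]
  "ba" -> q1 [reject]
  "bb" -> q1 [reject]

1 out of 4


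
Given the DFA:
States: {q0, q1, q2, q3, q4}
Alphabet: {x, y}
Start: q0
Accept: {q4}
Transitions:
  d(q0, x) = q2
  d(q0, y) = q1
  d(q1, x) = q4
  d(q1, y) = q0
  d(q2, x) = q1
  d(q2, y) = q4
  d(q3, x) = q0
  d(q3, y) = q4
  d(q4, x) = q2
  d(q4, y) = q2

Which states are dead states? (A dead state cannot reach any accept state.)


Forward reachability from each state:
  q0 -> reaches accept state q4 (live)
  q1 -> reaches accept state q4 (live)
  q2 -> reaches accept state q4 (live)
  q3 -> reaches accept state q4 (live)
  q4 -> reaches accept state q4 (live)

None (all states can reach an accept state)


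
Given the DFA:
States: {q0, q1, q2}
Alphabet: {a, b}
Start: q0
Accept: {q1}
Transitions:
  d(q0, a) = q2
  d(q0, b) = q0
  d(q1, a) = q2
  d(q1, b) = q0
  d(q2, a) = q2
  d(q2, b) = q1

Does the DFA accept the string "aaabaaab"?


Trace: q0 -> q2 -> q2 -> q2 -> q1 -> q2 -> q2 -> q2 -> q1
Final state: q1
Accept states: {q1}

Yes, accepted (final state q1 is an accept state)


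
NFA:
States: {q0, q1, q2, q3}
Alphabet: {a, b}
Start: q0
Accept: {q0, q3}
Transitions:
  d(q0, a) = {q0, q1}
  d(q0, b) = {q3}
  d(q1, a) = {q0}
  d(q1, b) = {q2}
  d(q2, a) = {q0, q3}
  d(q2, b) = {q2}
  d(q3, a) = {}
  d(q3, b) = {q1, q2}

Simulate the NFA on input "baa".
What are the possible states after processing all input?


Start: {q0}
  --b--> {q3}
  --a--> {}
  --a--> {}

{} (empty set, no valid transitions)


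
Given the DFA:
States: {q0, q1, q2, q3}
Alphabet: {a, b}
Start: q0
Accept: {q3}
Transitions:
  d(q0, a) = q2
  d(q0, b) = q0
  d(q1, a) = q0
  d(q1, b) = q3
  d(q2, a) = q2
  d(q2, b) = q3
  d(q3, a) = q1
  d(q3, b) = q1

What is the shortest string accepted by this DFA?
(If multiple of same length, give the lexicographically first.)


BFS by string length (lex-first path to each state shown):
  len 0: q0<-""
  len 1: q0<-"b", q2<-"a"
  len 2: q0<-"bb", q2<-"aa", q3<-"ab"
Found accept state at length 2.

"ab"


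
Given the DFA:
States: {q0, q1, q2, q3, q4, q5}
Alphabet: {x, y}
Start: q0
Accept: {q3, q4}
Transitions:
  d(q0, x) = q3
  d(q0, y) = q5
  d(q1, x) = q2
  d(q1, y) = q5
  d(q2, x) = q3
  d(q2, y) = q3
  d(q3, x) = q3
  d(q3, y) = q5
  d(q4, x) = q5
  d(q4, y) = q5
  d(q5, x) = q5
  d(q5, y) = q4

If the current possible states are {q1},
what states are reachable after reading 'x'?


Apply transition on 'x' from each current state:
  d(q1, x) = q2

{q2}


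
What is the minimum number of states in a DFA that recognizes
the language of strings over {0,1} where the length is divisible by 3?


States track (length) mod 3.
Need 3 states: one per remainder 0..2; accept = remainder 0.

3


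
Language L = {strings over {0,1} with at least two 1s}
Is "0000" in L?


count('1') = 0

No, "0000" is not in L


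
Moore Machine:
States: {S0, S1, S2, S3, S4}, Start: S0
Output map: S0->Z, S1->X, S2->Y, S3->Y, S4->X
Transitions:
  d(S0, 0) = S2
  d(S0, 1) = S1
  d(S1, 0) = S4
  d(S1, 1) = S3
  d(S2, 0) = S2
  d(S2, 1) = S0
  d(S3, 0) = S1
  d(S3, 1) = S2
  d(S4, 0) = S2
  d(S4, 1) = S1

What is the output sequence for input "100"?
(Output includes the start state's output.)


Start: S0 (output Z)
  --1--> S1 (output X)
  --0--> S4 (output X)
  --0--> S2 (output Y)

"ZXXY"


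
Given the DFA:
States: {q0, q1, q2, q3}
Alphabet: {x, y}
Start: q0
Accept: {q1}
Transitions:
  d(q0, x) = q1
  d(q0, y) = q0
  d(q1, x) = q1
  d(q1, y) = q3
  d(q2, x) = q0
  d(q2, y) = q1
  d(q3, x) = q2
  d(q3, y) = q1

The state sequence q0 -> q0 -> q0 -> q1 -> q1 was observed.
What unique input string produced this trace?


Trace back each transition to find the symbol:
  q0 --[y]--> q0
  q0 --[y]--> q0
  q0 --[x]--> q1
  q1 --[x]--> q1

"yyxx"


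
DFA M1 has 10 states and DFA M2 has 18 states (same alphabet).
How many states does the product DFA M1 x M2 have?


Product construction pairs every M1 state with every M2 state.
10 * 18 = 180

180


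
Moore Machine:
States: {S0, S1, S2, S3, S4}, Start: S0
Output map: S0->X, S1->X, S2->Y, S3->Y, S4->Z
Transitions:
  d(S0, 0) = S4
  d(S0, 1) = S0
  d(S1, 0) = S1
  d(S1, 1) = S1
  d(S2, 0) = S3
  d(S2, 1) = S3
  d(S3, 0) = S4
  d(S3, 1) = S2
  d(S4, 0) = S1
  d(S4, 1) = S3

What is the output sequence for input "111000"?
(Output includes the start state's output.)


Start: S0 (output X)
  --1--> S0 (output X)
  --1--> S0 (output X)
  --1--> S0 (output X)
  --0--> S4 (output Z)
  --0--> S1 (output X)
  --0--> S1 (output X)

"XXXXZXX"


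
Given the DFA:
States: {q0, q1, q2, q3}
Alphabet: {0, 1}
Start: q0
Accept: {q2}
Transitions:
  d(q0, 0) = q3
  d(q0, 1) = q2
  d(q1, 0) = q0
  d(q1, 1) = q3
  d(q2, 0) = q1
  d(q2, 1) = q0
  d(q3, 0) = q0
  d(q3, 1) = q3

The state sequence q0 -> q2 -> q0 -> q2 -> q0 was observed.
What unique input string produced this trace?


Trace back each transition to find the symbol:
  q0 --[1]--> q2
  q2 --[1]--> q0
  q0 --[1]--> q2
  q2 --[1]--> q0

"1111"


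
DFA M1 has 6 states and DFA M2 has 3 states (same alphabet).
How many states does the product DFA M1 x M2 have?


Product construction pairs every M1 state with every M2 state.
6 * 3 = 18

18


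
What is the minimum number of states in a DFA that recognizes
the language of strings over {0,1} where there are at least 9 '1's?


States: count = 0, 1, ..., 8, and a final '>= 9' state.
Total: 9 + 1 = 10. Accept = '>= 9' state.

10


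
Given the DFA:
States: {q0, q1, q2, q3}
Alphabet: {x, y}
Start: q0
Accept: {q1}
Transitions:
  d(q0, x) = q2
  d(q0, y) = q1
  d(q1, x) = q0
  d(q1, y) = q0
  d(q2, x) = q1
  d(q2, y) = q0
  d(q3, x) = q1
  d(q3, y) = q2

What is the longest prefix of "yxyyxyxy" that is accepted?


Run the DFA, marking each prefix where the state is accepting:
  "" -> q0 [reject]
  "y" -> q1 [accept]
  "yx" -> q0 [reject]
  "yxy" -> q1 [accept]
  "yxyy" -> q0 [reject]
  "yxyyx" -> q2 [reject]
  "yxyyxy" -> q0 [reject]
  "yxyyxyx" -> q2 [reject]
  "yxyyxyxy" -> q0 [reject]

"yxy"
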